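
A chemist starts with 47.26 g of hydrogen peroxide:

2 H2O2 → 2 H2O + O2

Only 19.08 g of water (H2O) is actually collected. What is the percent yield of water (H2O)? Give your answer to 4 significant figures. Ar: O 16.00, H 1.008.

M(H2O2) = 2(1.008) + 2(16.00) = 34.016 g/mol.
M(H2O) = 2(1.008) + 16.00 = 18.016 g/mol.
n(H2O2) = 47.260 g / 34.016 g/mol = 1.3893 mol.
From the equation the H2O2:H2O mole ratio is 2:2, so n(H2O) = 1.3893 × 2/2 = 1.3893 mol.
Mass of H2O = 1.3893 mol × 18.016 g/mol = 25.030 g.
This is the theoretical yield. Percent yield = 19.08 g / 25.030 g × 100% = 76.227%.

76.23 %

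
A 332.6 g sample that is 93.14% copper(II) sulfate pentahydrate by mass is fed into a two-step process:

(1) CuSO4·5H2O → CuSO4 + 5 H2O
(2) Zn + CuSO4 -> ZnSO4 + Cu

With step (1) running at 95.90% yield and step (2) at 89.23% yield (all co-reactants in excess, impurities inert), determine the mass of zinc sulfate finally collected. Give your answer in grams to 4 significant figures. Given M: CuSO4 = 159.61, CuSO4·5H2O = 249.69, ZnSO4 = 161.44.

171.4 g

Pure CuSO4·5H2O = 332.6 × 0.9314 = 309.78 g.
n(CuSO4·5H2O) = 309.78 / 249.69 = 1.2407 mol.
Step 1 (CuSO4·5H2O:CuSO4 = 1:1): theoretical n(CuSO4) = 1.2407 mol; at 95.90% yield, n(CuSO4) = 1.1898 mol.
Step 2 (CuSO4:ZnSO4 = 1:1): theoretical n(ZnSO4) = 1.1898 mol, so theoretical mass = 1.1898 × 161.44 = 192.08 g.
At 89.23% yield, actual mass of ZnSO4 = 192.08 × 0.8923 = 171.39 g.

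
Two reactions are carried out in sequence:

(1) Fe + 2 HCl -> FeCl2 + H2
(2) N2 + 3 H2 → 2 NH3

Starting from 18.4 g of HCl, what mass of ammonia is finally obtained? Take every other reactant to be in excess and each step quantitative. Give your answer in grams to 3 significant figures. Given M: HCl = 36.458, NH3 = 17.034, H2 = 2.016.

2.87 g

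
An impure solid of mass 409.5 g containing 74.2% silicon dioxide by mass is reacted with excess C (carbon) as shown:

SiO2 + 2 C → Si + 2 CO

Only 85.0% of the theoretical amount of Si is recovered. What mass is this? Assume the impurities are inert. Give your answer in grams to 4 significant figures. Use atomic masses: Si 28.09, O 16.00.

Pure SiO2 available = 409.5 g × 0.742 = 303.85 g.
M(SiO2) = 28.09 + 2(16.00) = 60.09 g/mol.
M(Si) = 28.09 g/mol.
n(SiO2) = 303.85 g / 60.09 g/mol = 5.0566 mol.
From the equation the SiO2:Si mole ratio is 1:1, so n(Si) = 5.0566 × 1/1 = 5.0566 mol.
Mass of Si = 5.0566 mol × 28.09 g/mol = 142.04 g.
Actual mass collected = 142.04 g × 0.850 = 120.73 g.

120.7 g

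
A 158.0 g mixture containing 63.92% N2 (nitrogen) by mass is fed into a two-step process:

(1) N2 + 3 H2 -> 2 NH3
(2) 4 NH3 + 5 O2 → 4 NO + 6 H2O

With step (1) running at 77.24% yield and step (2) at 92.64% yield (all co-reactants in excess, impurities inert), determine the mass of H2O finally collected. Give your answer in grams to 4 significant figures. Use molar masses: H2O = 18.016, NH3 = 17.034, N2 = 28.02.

139.4 g

Pure N2 = 158.0 × 0.6392 = 100.99 g.
n(N2) = 100.99 / 28.02 = 3.6043 mol.
Step 1 (N2:NH3 = 1:2): theoretical n(NH3) = 7.2087 mol; at 77.24% yield, n(NH3) = 5.5680 mol.
Step 2 (NH3:H2O = 4:6): theoretical n(H2O) = 8.3520 mol, so theoretical mass = 8.3520 × 18.016 = 150.47 g.
At 92.64% yield, actual mass of H2O = 150.47 × 0.9264 = 139.39 g.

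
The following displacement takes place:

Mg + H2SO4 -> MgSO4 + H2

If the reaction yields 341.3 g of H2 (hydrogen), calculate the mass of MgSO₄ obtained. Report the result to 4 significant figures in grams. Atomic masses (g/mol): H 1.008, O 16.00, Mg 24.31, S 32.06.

20380 g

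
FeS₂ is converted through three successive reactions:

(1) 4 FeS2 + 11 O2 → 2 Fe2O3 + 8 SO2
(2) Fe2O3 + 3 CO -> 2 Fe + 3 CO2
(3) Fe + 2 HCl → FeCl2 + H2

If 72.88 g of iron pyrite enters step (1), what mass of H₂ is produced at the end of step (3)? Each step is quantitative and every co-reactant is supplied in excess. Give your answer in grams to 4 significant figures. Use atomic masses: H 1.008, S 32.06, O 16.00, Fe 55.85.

1.225 g

M(FeS2) = 55.85 + 2(32.06) = 119.97 g/mol.
M(H2) = 2(1.008) = 2.016 g/mol.
n(FeS2) = 72.88 / 119.97 = 0.60749 mol.
Reaction (1): FeS2→Fe2O3 ratio 4:2 ⇒ n(Fe2O3) = 0.30374 mol.
Reaction (2): Fe2O3→Fe ratio 1:2 ⇒ n(Fe) = 0.60749 mol.
Reaction (3): Fe→H2 ratio 1:1 ⇒ n(H2) = 0.60749 mol.
Mass of H2 = 0.60749 × 2.016 = 1.2247 g.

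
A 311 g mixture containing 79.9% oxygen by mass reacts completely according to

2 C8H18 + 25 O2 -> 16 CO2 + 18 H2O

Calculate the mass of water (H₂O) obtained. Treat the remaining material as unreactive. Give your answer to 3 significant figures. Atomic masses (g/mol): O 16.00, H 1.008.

Mass of pure O2 = 311 g × 0.799 = 248.5 g.
M(O2) = 2(16.00) = 32.00 g/mol.
M(H2O) = 2(1.008) + 16.00 = 18.016 g/mol.
n(O2) = 248.5 g / 32.00 g/mol = 7.765 mol.
From the equation the O2:H2O mole ratio is 25:18, so n(H2O) = 7.765 × 18/25 = 5.591 mol.
Mass of H2O = 5.591 mol × 18.016 g/mol = 100.7 g.

101 g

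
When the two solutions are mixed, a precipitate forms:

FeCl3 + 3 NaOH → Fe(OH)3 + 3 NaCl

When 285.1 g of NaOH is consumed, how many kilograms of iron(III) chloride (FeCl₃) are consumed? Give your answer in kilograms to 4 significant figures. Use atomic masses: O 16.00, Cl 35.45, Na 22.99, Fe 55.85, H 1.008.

0.3854 kg

M(NaOH) = 22.99 + 16.00 + 1.008 = 39.998 g/mol.
M(FeCl3) = 55.85 + 3(35.45) = 162.20 g/mol.
n(NaOH) = 285.10 g / 39.998 g/mol = 7.1279 mol.
From the equation the NaOH:FeCl3 mole ratio is 3:1, so n(FeCl3) = 7.1279 × 1/3 = 2.3760 mol.
Mass of FeCl3 = 2.3760 mol × 162.20 g/mol = 385.38 g.
Converting to kg: 385.38 g = 0.3854 kg.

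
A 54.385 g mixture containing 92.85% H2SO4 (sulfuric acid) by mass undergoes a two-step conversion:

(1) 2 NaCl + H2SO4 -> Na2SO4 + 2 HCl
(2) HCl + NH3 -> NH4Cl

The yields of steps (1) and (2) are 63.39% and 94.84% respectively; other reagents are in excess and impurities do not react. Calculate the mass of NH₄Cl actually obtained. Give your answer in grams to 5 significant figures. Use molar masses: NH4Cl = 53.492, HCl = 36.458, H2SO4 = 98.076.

Pure H2SO4 = 54.385 × 0.9285 = 50.4965 g.
n(H2SO4) = 50.4965 / 98.076 = 0.514871 mol.
Step 1 (H2SO4:HCl = 1:2): theoretical n(HCl) = 1.02974 mol; at 63.39% yield, n(HCl) = 0.652753 mol.
Step 2 (HCl:NH4Cl = 1:1): theoretical n(NH4Cl) = 0.652753 mol, so theoretical mass = 0.652753 × 53.492 = 34.9171 g.
At 94.84% yield, actual mass of NH4Cl = 34.9171 × 0.9484 = 33.1154 g.

33.115 g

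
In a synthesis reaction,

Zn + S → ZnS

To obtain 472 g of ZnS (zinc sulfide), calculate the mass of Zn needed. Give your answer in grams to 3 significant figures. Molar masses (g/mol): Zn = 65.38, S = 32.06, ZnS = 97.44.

317 g

n(ZnS) = 472.0 g / 97.44 g/mol = 4.844 mol.
From the equation the ZnS:Zn mole ratio is 1:1, so n(Zn) = 4.844 × 1/1 = 4.844 mol.
Mass of Zn = 4.844 mol × 65.38 g/mol = 316.7 g.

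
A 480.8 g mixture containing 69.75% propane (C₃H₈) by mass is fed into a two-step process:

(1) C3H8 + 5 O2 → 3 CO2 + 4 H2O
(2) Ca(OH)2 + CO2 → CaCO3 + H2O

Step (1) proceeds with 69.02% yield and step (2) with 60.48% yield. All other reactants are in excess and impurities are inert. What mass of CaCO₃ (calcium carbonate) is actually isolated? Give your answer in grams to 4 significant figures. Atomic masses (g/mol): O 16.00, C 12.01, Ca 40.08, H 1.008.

953.3 g

Pure C3H8 = 480.8 × 0.6975 = 335.36 g.
M(C3H8) = 3(12.01) + 8(1.008) = 44.094 g/mol.
M(CaCO3) = 40.08 + 12.01 + 3(16.00) = 100.09 g/mol.
n(C3H8) = 335.36 / 44.094 = 7.6055 mol.
Step 1 (C3H8:CO2 = 1:3): theoretical n(CO2) = 22.817 mol; at 69.02% yield, n(CO2) = 15.748 mol.
Step 2 (CO2:CaCO3 = 1:1): theoretical n(CaCO3) = 15.748 mol, so theoretical mass = 15.748 × 100.09 = 1576.2 g.
At 60.48% yield, actual mass of CaCO3 = 1576.2 × 0.6048 = 953.30 g.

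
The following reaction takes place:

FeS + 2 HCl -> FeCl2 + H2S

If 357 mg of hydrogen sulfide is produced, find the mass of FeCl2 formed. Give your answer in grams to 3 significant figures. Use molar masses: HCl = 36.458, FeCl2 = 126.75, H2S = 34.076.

1.33 g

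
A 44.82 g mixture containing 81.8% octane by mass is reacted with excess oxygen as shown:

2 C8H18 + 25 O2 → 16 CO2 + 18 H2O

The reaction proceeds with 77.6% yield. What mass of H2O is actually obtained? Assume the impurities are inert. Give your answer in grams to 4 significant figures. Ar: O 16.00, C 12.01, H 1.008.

Pure C8H18 available = 44.82 g × 0.818 = 36.663 g.
M(C8H18) = 8(12.01) + 18(1.008) = 114.224 g/mol.
M(H2O) = 2(1.008) + 16.00 = 18.016 g/mol.
n(C8H18) = 36.663 g / 114.224 g/mol = 0.32097 mol.
From the equation the C8H18:H2O mole ratio is 2:18, so n(H2O) = 0.32097 × 18/2 = 2.8888 mol.
Mass of H2O = 2.8888 mol × 18.016 g/mol = 52.044 g.
Actual mass collected = 52.044 g × 0.776 = 40.386 g.

40.39 g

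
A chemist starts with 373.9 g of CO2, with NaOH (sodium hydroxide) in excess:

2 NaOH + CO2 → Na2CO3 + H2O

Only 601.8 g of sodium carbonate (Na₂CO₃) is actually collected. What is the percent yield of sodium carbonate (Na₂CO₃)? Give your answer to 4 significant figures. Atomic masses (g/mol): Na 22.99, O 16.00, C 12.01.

66.83 %

M(CO2) = 12.01 + 2(16.00) = 44.01 g/mol.
M(Na2CO3) = 2(22.99) + 12.01 + 3(16.00) = 105.99 g/mol.
n(CO2) = 373.90 g / 44.01 g/mol = 8.4958 mol.
From the equation the CO2:Na2CO3 mole ratio is 1:1, so n(Na2CO3) = 8.4958 × 1/1 = 8.4958 mol.
Mass of Na2CO3 = 8.4958 mol × 105.99 g/mol = 900.47 g.
This is the theoretical yield. Percent yield = 601.8 g / 900.47 g × 100% = 66.832%.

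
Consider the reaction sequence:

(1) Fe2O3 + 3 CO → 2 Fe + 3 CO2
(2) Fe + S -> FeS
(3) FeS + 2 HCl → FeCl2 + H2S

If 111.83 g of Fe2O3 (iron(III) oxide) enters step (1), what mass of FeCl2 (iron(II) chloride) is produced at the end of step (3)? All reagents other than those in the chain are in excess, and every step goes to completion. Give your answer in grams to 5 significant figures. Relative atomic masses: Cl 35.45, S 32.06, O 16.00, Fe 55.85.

177.51 g

M(Fe2O3) = 2(55.85) + 3(16.00) = 159.70 g/mol.
M(FeCl2) = 55.85 + 2(35.45) = 126.75 g/mol.
n(Fe2O3) = 111.83 / 159.70 = 0.700250 mol.
Reaction (1): Fe2O3→Fe ratio 1:2 ⇒ n(Fe) = 1.40050 mol.
Reaction (2): Fe→FeS ratio 1:1 ⇒ n(FeS) = 1.40050 mol.
Reaction (3): FeS→FeCl2 ratio 1:1 ⇒ n(FeCl2) = 1.40050 mol.
Mass of FeCl2 = 1.40050 × 126.75 = 177.513 g.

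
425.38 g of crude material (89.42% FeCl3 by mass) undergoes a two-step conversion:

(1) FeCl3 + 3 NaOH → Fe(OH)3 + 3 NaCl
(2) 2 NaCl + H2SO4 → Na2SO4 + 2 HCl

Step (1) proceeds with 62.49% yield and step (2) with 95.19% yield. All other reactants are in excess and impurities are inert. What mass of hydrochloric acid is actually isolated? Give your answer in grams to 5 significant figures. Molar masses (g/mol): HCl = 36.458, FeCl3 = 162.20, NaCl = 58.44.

152.57 g

Pure FeCl3 = 425.38 × 0.8942 = 380.375 g.
n(FeCl3) = 380.375 / 162.20 = 2.34510 mol.
Step 1 (FeCl3:NaCl = 1:3): theoretical n(NaCl) = 7.03529 mol; at 62.49% yield, n(NaCl) = 4.39635 mol.
Step 2 (NaCl:HCl = 2:2): theoretical n(HCl) = 4.39635 mol, so theoretical mass = 4.39635 × 36.458 = 160.282 g.
At 95.19% yield, actual mass of HCl = 160.282 × 0.9519 = 152.573 g.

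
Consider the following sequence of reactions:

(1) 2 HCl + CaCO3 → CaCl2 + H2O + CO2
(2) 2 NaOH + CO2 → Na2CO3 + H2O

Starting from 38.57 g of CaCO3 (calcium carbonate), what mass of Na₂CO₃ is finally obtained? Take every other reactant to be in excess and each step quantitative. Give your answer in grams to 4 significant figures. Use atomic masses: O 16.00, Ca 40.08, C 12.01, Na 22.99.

40.84 g

M(CaCO3) = 40.08 + 12.01 + 3(16.00) = 100.09 g/mol.
M(Na2CO3) = 2(22.99) + 12.01 + 3(16.00) = 105.99 g/mol.
n(CaCO3) = 38.570 / 100.09 = 0.38535 mol.
Step 1 gives a 1:1 ratio of CaCO3 to CO2, so n(CO2) = 0.38535 mol.
In step 2 the CO2:Na2CO3 ratio is 1:1, so n(Na2CO3) = 0.38535 mol.
Mass of Na2CO3 = 0.38535 × 105.99 = 40.844 g.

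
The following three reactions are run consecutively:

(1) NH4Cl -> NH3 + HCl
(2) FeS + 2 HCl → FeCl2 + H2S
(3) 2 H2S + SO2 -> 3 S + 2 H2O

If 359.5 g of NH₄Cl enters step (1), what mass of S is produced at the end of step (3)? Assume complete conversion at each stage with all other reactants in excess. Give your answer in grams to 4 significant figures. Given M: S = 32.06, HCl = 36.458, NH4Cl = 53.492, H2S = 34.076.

n(NH4Cl) = 359.5 / 53.492 = 6.7206 mol.
Reaction (1): NH4Cl→HCl ratio 1:1 ⇒ n(HCl) = 6.7206 mol.
Reaction (2): HCl→H2S ratio 2:1 ⇒ n(H2S) = 3.3603 mol.
Reaction (3): H2S→S ratio 2:3 ⇒ n(S) = 5.0405 mol.
Mass of S = 5.0405 × 32.06 = 161.60 g.

161.6 g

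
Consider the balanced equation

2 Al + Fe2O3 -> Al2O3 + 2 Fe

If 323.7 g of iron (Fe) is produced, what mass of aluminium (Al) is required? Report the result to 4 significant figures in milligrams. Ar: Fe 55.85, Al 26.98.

M(Fe) = 55.85 g/mol.
M(Al) = 26.98 g/mol.
n(Fe) = 323.70 g / 55.85 g/mol = 5.7959 mol.
From the equation the Fe:Al mole ratio is 2:2, so n(Al) = 5.7959 × 2/2 = 5.7959 mol.
Mass of Al = 5.7959 mol × 26.98 g/mol = 156.37 g.
Converting to mg: 156.37 g = 156400 mg.

156400 mg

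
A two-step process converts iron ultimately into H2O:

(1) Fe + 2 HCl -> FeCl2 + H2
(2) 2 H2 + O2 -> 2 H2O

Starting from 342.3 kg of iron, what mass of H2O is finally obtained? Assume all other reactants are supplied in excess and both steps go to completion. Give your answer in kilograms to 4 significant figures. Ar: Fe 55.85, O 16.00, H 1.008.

110.4 kg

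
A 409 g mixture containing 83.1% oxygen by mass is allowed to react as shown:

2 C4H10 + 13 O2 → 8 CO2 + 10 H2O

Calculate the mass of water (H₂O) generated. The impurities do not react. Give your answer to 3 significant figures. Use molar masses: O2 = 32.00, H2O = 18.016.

147 g

Mass of pure O2 = 409 g × 0.831 = 339.9 g.
n(O2) = 339.9 g / 32.00 g/mol = 10.62 mol.
From the equation the O2:H2O mole ratio is 13:10, so n(H2O) = 10.62 × 10/13 = 8.170 mol.
Mass of H2O = 8.170 mol × 18.016 g/mol = 147.2 g.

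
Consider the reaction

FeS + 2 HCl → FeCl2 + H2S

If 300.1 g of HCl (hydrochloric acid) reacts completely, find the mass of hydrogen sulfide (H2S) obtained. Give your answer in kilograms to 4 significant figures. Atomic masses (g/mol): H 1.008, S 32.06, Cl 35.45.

M(HCl) = 1.008 + 35.45 = 36.458 g/mol.
M(H2S) = 2(1.008) + 32.06 = 34.076 g/mol.
n(HCl) = 300.10 g / 36.458 g/mol = 8.2314 mol.
From the equation the HCl:H2S mole ratio is 2:1, so n(H2S) = 8.2314 × 1/2 = 4.1157 mol.
Mass of H2S = 4.1157 mol × 34.076 g/mol = 140.25 g.
Converting to kg: 140.25 g = 0.1402 kg.

0.1402 kg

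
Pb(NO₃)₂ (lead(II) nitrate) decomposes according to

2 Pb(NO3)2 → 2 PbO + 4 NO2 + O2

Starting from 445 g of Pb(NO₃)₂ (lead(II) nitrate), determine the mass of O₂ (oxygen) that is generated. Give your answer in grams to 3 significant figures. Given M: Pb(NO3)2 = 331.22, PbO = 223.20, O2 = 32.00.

21.5 g

n(Pb(NO3)2) = 445.0 g / 331.22 g/mol = 1.344 mol.
From the equation the Pb(NO3)2:O2 mole ratio is 2:1, so n(O2) = 1.344 × 1/2 = 0.6718 mol.
Mass of O2 = 0.6718 mol × 32.00 g/mol = 21.50 g.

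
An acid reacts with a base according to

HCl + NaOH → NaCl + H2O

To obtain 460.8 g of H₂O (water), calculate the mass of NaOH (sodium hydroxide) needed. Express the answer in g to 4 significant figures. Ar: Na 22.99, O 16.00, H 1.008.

1023 g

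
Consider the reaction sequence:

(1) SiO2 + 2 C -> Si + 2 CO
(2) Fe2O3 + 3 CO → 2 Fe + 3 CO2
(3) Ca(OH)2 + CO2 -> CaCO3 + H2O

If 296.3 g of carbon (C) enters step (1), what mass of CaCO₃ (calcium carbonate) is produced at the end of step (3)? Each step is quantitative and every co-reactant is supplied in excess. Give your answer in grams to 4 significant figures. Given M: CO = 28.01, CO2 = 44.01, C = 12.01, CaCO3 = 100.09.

n(C) = 296.3 / 12.01 = 24.671 mol.
Reaction (1): C→CO ratio 2:2 ⇒ n(CO) = 24.671 mol.
Reaction (2): CO→CO2 ratio 3:3 ⇒ n(CO2) = 24.671 mol.
Reaction (3): CO2→CaCO3 ratio 1:1 ⇒ n(CaCO3) = 24.671 mol.
Mass of CaCO3 = 24.671 × 100.09 = 2469.3 g.

2469 g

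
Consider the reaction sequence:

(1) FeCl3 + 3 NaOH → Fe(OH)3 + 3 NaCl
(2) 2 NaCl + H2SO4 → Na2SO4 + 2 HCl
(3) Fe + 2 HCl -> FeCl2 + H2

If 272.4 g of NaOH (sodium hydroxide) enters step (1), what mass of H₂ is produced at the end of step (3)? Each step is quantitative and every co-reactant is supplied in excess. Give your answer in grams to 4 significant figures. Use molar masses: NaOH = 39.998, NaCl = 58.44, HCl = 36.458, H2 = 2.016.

6.865 g

n(NaOH) = 272.4 / 39.998 = 6.8103 mol.
Reaction (1): NaOH→NaCl ratio 3:3 ⇒ n(NaCl) = 6.8103 mol.
Reaction (2): NaCl→HCl ratio 2:2 ⇒ n(HCl) = 6.8103 mol.
Reaction (3): HCl→H2 ratio 2:1 ⇒ n(H2) = 3.4052 mol.
Mass of H2 = 3.4052 × 2.016 = 6.8648 g.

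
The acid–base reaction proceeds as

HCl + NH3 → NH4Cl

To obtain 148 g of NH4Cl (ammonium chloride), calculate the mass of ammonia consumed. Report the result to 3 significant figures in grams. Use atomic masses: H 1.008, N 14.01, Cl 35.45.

47.1 g

M(NH4Cl) = 14.01 + 4(1.008) + 35.45 = 53.492 g/mol.
M(NH3) = 14.01 + 3(1.008) = 17.034 g/mol.
n(NH4Cl) = 148.0 g / 53.492 g/mol = 2.767 mol.
From the equation the NH4Cl:NH3 mole ratio is 1:1, so n(NH3) = 2.767 × 1/1 = 2.767 mol.
Mass of NH3 = 2.767 mol × 17.034 g/mol = 47.13 g.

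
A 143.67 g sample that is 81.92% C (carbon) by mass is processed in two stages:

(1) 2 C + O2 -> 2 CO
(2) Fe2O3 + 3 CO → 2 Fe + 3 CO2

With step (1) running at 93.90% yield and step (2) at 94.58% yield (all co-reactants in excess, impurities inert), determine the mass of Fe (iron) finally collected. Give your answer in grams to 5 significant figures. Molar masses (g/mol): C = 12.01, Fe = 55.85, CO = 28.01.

324.05 g

Pure C = 143.67 × 0.8192 = 117.694 g.
n(C) = 117.694 / 12.01 = 9.79971 mol.
Step 1 (C:CO = 2:2): theoretical n(CO) = 9.79971 mol; at 93.90% yield, n(CO) = 9.20192 mol.
Step 2 (CO:Fe = 3:2): theoretical n(Fe) = 6.13462 mol, so theoretical mass = 6.13462 × 55.85 = 342.618 g.
At 94.58% yield, actual mass of Fe = 342.618 × 0.9458 = 324.048 g.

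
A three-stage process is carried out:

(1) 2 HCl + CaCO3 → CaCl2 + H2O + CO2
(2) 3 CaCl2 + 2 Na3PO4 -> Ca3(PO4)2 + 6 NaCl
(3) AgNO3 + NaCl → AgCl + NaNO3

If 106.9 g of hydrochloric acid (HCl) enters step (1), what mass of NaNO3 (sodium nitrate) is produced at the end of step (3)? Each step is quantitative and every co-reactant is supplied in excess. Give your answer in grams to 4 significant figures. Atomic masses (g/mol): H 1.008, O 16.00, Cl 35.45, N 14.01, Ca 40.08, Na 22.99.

249.2 g

M(HCl) = 1.008 + 35.45 = 36.458 g/mol.
M(NaNO3) = 22.99 + 14.01 + 3(16.00) = 85.00 g/mol.
n(HCl) = 106.9 / 36.458 = 2.9321 mol.
Reaction (1): HCl→CaCl2 ratio 2:1 ⇒ n(CaCl2) = 1.4661 mol.
Reaction (2): CaCl2→NaCl ratio 3:6 ⇒ n(NaCl) = 2.9321 mol.
Reaction (3): NaCl→NaNO3 ratio 1:1 ⇒ n(NaNO3) = 2.9321 mol.
Mass of NaNO3 = 2.9321 × 85.00 = 249.23 g.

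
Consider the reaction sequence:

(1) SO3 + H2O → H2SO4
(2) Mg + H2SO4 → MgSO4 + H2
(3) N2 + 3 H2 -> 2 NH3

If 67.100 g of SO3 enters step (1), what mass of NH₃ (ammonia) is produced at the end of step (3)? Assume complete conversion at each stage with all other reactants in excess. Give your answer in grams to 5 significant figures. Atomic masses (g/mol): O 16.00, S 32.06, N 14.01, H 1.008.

9.5177 g

M(SO3) = 32.06 + 3(16.00) = 80.06 g/mol.
M(NH3) = 14.01 + 3(1.008) = 17.034 g/mol.
n(SO3) = 67.100 / 80.06 = 0.838121 mol.
Reaction (1): SO3→H2SO4 ratio 1:1 ⇒ n(H2SO4) = 0.838121 mol.
Reaction (2): H2SO4→H2 ratio 1:1 ⇒ n(H2) = 0.838121 mol.
Reaction (3): H2→NH3 ratio 3:2 ⇒ n(NH3) = 0.558748 mol.
Mass of NH3 = 0.558748 × 17.034 = 9.51771 g.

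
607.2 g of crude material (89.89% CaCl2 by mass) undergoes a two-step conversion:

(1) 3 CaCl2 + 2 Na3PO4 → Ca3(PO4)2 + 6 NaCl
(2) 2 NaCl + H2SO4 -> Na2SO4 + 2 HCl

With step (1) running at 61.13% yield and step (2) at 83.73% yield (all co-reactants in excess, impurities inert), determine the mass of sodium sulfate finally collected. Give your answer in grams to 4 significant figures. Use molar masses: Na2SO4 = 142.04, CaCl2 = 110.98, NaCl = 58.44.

357.6 g

Pure CaCl2 = 607.2 × 0.8989 = 545.81 g.
n(CaCl2) = 545.81 / 110.98 = 4.9181 mol.
Step 1 (CaCl2:NaCl = 3:6): theoretical n(NaCl) = 9.8362 mol; at 61.13% yield, n(NaCl) = 6.0129 mol.
Step 2 (NaCl:Na2SO4 = 2:1): theoretical n(Na2SO4) = 3.0064 mol, so theoretical mass = 3.0064 × 142.04 = 427.04 g.
At 83.73% yield, actual mass of Na2SO4 = 427.04 × 0.8373 = 357.56 g.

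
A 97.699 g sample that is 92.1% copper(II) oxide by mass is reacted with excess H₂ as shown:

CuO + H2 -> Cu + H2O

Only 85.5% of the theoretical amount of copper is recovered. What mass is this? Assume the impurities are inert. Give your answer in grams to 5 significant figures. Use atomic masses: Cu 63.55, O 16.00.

61.460 g

Pure CuO available = 97.699 g × 0.921 = 89.9808 g.
M(CuO) = 63.55 + 16.00 = 79.55 g/mol.
M(Cu) = 63.55 g/mol.
n(CuO) = 89.9808 g / 79.55 g/mol = 1.13112 mol.
From the equation the CuO:Cu mole ratio is 1:1, so n(Cu) = 1.13112 × 1/1 = 1.13112 mol.
Mass of Cu = 1.13112 mol × 63.55 g/mol = 71.8828 g.
Actual mass collected = 71.8828 g × 0.855 = 61.4598 g.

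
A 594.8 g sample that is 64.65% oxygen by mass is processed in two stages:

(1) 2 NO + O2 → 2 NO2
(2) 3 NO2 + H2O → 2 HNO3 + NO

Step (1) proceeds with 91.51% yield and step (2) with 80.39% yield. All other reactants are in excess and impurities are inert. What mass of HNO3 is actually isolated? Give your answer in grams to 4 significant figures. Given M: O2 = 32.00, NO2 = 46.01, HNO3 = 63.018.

742.8 g

Pure O2 = 594.8 × 0.6465 = 384.54 g.
n(O2) = 384.54 / 32.00 = 12.017 mol.
Step 1 (O2:NO2 = 1:2): theoretical n(NO2) = 24.034 mol; at 91.51% yield, n(NO2) = 21.993 mol.
Step 2 (NO2:HNO3 = 3:2): theoretical n(HNO3) = 14.662 mol, so theoretical mass = 14.662 × 63.018 = 923.98 g.
At 80.39% yield, actual mass of HNO3 = 923.98 × 0.8039 = 742.79 g.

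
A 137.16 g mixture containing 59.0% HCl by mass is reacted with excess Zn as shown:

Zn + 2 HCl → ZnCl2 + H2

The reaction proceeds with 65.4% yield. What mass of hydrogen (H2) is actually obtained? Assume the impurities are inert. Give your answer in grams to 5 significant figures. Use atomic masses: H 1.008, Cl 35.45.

1.4633 g

Pure HCl available = 137.16 g × 0.590 = 80.9244 g.
M(HCl) = 1.008 + 35.45 = 36.458 g/mol.
M(H2) = 2(1.008) = 2.016 g/mol.
n(HCl) = 80.9244 g / 36.458 g/mol = 2.21966 mol.
From the equation the HCl:H2 mole ratio is 2:1, so n(H2) = 2.21966 × 1/2 = 1.10983 mol.
Mass of H2 = 1.10983 mol × 2.016 g/mol = 2.23742 g.
Actual mass collected = 2.23742 g × 0.654 = 1.46327 g.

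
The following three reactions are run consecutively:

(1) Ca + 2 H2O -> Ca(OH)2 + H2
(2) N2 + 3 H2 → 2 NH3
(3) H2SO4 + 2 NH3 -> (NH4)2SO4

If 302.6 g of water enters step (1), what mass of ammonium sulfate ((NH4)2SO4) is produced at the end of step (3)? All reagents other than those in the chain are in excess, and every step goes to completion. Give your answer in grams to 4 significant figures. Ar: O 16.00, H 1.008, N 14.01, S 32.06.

M(H2O) = 2(1.008) + 16.00 = 18.016 g/mol.
M((NH4)2SO4) = 2(14.01) + 8(1.008) + 32.06 + 4(16.00) = 132.144 g/mol.
n(H2O) = 302.6 / 18.016 = 16.796 mol.
Reaction (1): H2O→H2 ratio 2:1 ⇒ n(H2) = 8.3981 mol.
Reaction (2): H2→NH3 ratio 3:2 ⇒ n(NH3) = 5.5987 mol.
Reaction (3): NH3→(NH4)2SO4 ratio 2:1 ⇒ n((NH4)2SO4) = 2.7994 mol.
Mass of (NH4)2SO4 = 2.7994 × 132.144 = 369.92 g.

369.9 g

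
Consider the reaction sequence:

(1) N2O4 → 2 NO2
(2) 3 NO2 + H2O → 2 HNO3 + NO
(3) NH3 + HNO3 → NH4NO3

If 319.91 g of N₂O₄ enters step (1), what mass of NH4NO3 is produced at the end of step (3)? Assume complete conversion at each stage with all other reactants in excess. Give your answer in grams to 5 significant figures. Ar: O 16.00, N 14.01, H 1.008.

M(N2O4) = 2(14.01) + 4(16.00) = 92.02 g/mol.
M(NH4NO3) = 2(14.01) + 4(1.008) + 3(16.00) = 80.052 g/mol.
n(N2O4) = 319.91 / 92.02 = 3.47653 mol.
Reaction (1): N2O4→NO2 ratio 1:2 ⇒ n(NO2) = 6.95305 mol.
Reaction (2): NO2→HNO3 ratio 3:2 ⇒ n(HNO3) = 4.63537 mol.
Reaction (3): HNO3→NH4NO3 ratio 1:1 ⇒ n(NH4NO3) = 4.63537 mol.
Mass of NH4NO3 = 4.63537 × 80.052 = 371.071 g.

371.07 g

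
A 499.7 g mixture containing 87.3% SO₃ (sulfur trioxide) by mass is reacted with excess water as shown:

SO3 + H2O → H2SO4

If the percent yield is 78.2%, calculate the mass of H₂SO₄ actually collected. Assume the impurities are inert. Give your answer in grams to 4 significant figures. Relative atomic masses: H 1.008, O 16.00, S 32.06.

Pure SO3 available = 499.7 g × 0.873 = 436.24 g.
M(SO3) = 32.06 + 3(16.00) = 80.06 g/mol.
M(H2SO4) = 2(1.008) + 32.06 + 4(16.00) = 98.076 g/mol.
n(SO3) = 436.24 g / 80.06 g/mol = 5.4489 mol.
From the equation the SO3:H2SO4 mole ratio is 1:1, so n(H2SO4) = 5.4489 × 1/1 = 5.4489 mol.
Mass of H2SO4 = 5.4489 mol × 98.076 g/mol = 534.41 g.
Actual mass collected = 534.41 g × 0.782 = 417.90 g.

417.9 g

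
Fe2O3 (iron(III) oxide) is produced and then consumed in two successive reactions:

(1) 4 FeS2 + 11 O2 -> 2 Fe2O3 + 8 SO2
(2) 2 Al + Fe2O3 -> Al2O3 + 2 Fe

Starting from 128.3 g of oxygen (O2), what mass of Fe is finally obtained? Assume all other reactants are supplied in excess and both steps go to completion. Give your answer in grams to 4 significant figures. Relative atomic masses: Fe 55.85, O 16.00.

81.43 g

M(O2) = 2(16.00) = 32.00 g/mol.
M(Fe) = 55.85 g/mol.
n(O2) = 128.30 / 32.00 = 4.0094 mol.
Step 1 gives a 11:2 ratio of O2 to Fe2O3, so n(Fe2O3) = 0.72898 mol.
In step 2 the Fe2O3:Fe ratio is 1:2, so n(Fe) = 1.4580 mol.
Mass of Fe = 1.4580 × 55.85 = 81.427 g.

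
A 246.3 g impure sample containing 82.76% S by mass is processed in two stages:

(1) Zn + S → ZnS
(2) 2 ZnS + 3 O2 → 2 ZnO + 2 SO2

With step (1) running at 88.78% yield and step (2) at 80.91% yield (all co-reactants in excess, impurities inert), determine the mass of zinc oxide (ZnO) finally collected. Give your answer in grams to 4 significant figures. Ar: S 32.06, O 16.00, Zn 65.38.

Pure S = 246.3 × 0.8276 = 203.84 g.
M(S) = 32.06 g/mol.
M(ZnO) = 65.38 + 16.00 = 81.38 g/mol.
n(S) = 203.84 / 32.06 = 6.3580 mol.
Step 1 (S:ZnS = 1:1): theoretical n(ZnS) = 6.3580 mol; at 88.78% yield, n(ZnS) = 5.6446 mol.
Step 2 (ZnS:ZnO = 2:2): theoretical n(ZnO) = 5.6446 mol, so theoretical mass = 5.6446 × 81.38 = 459.36 g.
At 80.91% yield, actual mass of ZnO = 459.36 × 0.8091 = 371.67 g.

371.7 g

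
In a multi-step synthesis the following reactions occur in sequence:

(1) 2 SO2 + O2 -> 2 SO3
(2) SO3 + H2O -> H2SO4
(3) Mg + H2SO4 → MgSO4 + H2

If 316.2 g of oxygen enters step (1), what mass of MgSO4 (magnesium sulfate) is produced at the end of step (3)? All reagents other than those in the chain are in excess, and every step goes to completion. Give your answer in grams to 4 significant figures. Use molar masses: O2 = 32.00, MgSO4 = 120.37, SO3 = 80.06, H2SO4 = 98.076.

2379 g

n(O2) = 316.2 / 32.00 = 9.8812 mol.
Reaction (1): O2→SO3 ratio 1:2 ⇒ n(SO3) = 19.762 mol.
Reaction (2): SO3→H2SO4 ratio 1:1 ⇒ n(H2SO4) = 19.762 mol.
Reaction (3): H2SO4→MgSO4 ratio 1:1 ⇒ n(MgSO4) = 19.762 mol.
Mass of MgSO4 = 19.762 × 120.37 = 2378.8 g.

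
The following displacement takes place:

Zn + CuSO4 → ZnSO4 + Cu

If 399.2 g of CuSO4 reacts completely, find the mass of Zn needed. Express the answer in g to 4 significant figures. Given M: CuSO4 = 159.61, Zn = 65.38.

163.5 g

n(CuSO4) = 399.20 g / 159.61 g/mol = 2.5011 mol.
From the equation the CuSO4:Zn mole ratio is 1:1, so n(Zn) = 2.5011 × 1/1 = 2.5011 mol.
Mass of Zn = 2.5011 mol × 65.38 g/mol = 163.52 g.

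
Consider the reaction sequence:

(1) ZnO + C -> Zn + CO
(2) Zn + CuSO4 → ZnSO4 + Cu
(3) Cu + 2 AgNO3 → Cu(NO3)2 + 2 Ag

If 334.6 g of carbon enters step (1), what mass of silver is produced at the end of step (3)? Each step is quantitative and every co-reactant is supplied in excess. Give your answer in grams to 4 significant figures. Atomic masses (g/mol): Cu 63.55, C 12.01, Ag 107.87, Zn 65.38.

6011 g

M(C) = 12.01 g/mol.
M(Ag) = 107.87 g/mol.
n(C) = 334.6 / 12.01 = 27.860 mol.
Reaction (1): C→Zn ratio 1:1 ⇒ n(Zn) = 27.860 mol.
Reaction (2): Zn→Cu ratio 1:1 ⇒ n(Cu) = 27.860 mol.
Reaction (3): Cu→Ag ratio 1:2 ⇒ n(Ag) = 55.720 mol.
Mass of Ag = 55.720 × 107.87 = 6010.5 g.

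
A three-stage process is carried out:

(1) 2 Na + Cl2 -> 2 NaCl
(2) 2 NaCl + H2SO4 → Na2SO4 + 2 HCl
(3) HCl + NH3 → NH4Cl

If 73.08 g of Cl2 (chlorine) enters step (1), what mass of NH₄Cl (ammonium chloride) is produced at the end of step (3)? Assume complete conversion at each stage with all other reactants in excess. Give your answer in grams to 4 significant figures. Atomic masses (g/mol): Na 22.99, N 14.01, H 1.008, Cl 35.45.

M(Cl2) = 2(35.45) = 70.90 g/mol.
M(NH4Cl) = 14.01 + 4(1.008) + 35.45 = 53.492 g/mol.
n(Cl2) = 73.08 / 70.90 = 1.0307 mol.
Reaction (1): Cl2→NaCl ratio 1:2 ⇒ n(NaCl) = 2.0615 mol.
Reaction (2): NaCl→HCl ratio 2:2 ⇒ n(HCl) = 2.0615 mol.
Reaction (3): HCl→NH4Cl ratio 1:1 ⇒ n(NH4Cl) = 2.0615 mol.
Mass of NH4Cl = 2.0615 × 53.492 = 110.27 g.

110.3 g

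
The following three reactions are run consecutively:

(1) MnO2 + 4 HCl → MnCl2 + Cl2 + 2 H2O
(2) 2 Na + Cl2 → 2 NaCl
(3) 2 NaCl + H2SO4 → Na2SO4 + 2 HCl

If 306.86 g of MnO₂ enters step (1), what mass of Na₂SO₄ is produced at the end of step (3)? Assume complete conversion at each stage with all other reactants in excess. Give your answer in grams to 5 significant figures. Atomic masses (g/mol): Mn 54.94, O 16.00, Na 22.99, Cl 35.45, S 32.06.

M(MnO2) = 54.94 + 2(16.00) = 86.94 g/mol.
M(Na2SO4) = 2(22.99) + 32.06 + 4(16.00) = 142.04 g/mol.
n(MnO2) = 306.86 / 86.94 = 3.52956 mol.
Reaction (1): MnO2→Cl2 ratio 1:1 ⇒ n(Cl2) = 3.52956 mol.
Reaction (2): Cl2→NaCl ratio 1:2 ⇒ n(NaCl) = 7.05912 mol.
Reaction (3): NaCl→Na2SO4 ratio 2:1 ⇒ n(Na2SO4) = 3.52956 mol.
Mass of Na2SO4 = 3.52956 × 142.04 = 501.339 g.

501.34 g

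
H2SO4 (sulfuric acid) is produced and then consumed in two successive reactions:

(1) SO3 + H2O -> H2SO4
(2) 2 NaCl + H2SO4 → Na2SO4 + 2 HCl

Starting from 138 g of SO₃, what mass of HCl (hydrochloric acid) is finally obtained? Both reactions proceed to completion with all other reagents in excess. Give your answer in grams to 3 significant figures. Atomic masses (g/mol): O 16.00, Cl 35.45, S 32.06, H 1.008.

M(SO3) = 32.06 + 3(16.00) = 80.06 g/mol.
M(HCl) = 1.008 + 35.45 = 36.458 g/mol.
n(SO3) = 138.0 / 80.06 = 1.724 mol.
Step 1 gives a 1:1 ratio of SO3 to H2SO4, so n(H2SO4) = 1.724 mol.
In step 2 the H2SO4:HCl ratio is 1:2, so n(HCl) = 3.447 mol.
Mass of HCl = 3.447 × 36.458 = 125.7 g.

126 g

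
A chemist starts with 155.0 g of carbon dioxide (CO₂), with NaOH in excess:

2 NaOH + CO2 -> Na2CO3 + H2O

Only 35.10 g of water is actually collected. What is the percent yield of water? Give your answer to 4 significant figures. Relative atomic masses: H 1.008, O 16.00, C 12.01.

M(CO2) = 12.01 + 2(16.00) = 44.01 g/mol.
M(H2O) = 2(1.008) + 16.00 = 18.016 g/mol.
n(CO2) = 155.00 g / 44.01 g/mol = 3.5219 mol.
From the equation the CO2:H2O mole ratio is 1:1, so n(H2O) = 3.5219 × 1/1 = 3.5219 mol.
Mass of H2O = 3.5219 mol × 18.016 g/mol = 63.451 g.
This is the theoretical yield. Percent yield = 35.10 g / 63.451 g × 100% = 55.318%.

55.32 %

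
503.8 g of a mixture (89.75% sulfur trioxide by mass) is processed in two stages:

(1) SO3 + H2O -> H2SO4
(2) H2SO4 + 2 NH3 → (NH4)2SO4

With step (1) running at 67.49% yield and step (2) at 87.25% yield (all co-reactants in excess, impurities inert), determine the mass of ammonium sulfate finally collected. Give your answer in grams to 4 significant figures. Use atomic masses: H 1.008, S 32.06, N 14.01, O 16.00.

439.5 g

Pure SO3 = 503.8 × 0.8975 = 452.16 g.
M(SO3) = 32.06 + 3(16.00) = 80.06 g/mol.
M((NH4)2SO4) = 2(14.01) + 8(1.008) + 32.06 + 4(16.00) = 132.144 g/mol.
n(SO3) = 452.16 / 80.06 = 5.6478 mol.
Step 1 (SO3:H2SO4 = 1:1): theoretical n(H2SO4) = 5.6478 mol; at 67.49% yield, n(H2SO4) = 3.8117 mol.
Step 2 (H2SO4:(NH4)2SO4 = 1:1): theoretical n((NH4)2SO4) = 3.8117 mol, so theoretical mass = 3.8117 × 132.144 = 503.69 g.
At 87.25% yield, actual mass of (NH4)2SO4 = 503.69 × 0.8725 = 439.47 g.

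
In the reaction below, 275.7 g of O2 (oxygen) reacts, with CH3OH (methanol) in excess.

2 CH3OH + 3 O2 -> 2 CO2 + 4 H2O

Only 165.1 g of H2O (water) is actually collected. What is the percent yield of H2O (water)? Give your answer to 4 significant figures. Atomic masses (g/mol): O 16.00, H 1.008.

M(O2) = 2(16.00) = 32.00 g/mol.
M(H2O) = 2(1.008) + 16.00 = 18.016 g/mol.
n(O2) = 275.70 g / 32.00 g/mol = 8.6156 mol.
From the equation the O2:H2O mole ratio is 3:4, so n(H2O) = 8.6156 × 4/3 = 11.487 mol.
Mass of H2O = 11.487 mol × 18.016 g/mol = 206.96 g.
This is the theoretical yield. Percent yield = 165.1 g / 206.96 g × 100% = 79.774%.

79.77 %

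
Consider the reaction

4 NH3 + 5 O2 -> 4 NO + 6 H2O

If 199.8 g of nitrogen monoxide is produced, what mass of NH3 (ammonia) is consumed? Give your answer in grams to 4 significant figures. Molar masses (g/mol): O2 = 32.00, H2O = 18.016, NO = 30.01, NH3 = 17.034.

113.4 g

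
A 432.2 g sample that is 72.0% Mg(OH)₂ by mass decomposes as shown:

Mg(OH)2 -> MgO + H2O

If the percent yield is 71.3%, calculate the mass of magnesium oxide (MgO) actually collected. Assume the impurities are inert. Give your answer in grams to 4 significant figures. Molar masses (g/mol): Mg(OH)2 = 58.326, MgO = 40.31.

153.3 g

Pure Mg(OH)2 available = 432.2 g × 0.720 = 311.18 g.
n(Mg(OH)2) = 311.18 g / 58.326 g/mol = 5.3353 mol.
From the equation the Mg(OH)2:MgO mole ratio is 1:1, so n(MgO) = 5.3353 × 1/1 = 5.3353 mol.
Mass of MgO = 5.3353 mol × 40.31 g/mol = 215.06 g.
Actual mass collected = 215.06 g × 0.713 = 153.34 g.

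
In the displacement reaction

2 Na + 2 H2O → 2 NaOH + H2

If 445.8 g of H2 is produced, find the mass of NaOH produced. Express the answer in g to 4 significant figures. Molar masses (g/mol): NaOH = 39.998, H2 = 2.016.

17690 g

n(H2) = 445.80 g / 2.016 g/mol = 221.13 mol.
From the equation the H2:NaOH mole ratio is 1:2, so n(NaOH) = 221.13 × 2/1 = 442.26 mol.
Mass of NaOH = 442.26 mol × 39.998 g/mol = 17690 g.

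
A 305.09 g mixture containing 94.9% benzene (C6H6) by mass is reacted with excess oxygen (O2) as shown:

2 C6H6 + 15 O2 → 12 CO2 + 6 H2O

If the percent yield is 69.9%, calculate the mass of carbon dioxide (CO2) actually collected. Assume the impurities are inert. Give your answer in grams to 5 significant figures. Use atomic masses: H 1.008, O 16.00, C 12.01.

Pure C6H6 available = 305.09 g × 0.949 = 289.530 g.
M(C6H6) = 6(12.01) + 6(1.008) = 78.108 g/mol.
M(CO2) = 12.01 + 2(16.00) = 44.01 g/mol.
n(C6H6) = 289.530 g / 78.108 g/mol = 3.70680 mol.
From the equation the C6H6:CO2 mole ratio is 2:12, so n(CO2) = 3.70680 × 12/2 = 22.2408 mol.
Mass of CO2 = 22.2408 mol × 44.01 g/mol = 978.817 g.
Actual mass collected = 978.817 g × 0.699 = 684.193 g.

684.19 g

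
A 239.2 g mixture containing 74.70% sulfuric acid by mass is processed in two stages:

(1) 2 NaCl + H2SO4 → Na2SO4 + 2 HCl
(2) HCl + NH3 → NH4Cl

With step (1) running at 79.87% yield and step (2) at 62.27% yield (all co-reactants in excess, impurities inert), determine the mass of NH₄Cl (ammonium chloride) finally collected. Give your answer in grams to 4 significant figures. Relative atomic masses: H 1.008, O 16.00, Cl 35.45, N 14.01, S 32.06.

Pure H2SO4 = 239.2 × 0.7470 = 178.68 g.
M(H2SO4) = 2(1.008) + 32.06 + 4(16.00) = 98.076 g/mol.
M(NH4Cl) = 14.01 + 4(1.008) + 35.45 = 53.492 g/mol.
n(H2SO4) = 178.68 / 98.076 = 1.8219 mol.
Step 1 (H2SO4:HCl = 1:2): theoretical n(HCl) = 3.6438 mol; at 79.87% yield, n(HCl) = 2.9103 mol.
Step 2 (HCl:NH4Cl = 1:1): theoretical n(NH4Cl) = 2.9103 mol, so theoretical mass = 2.9103 × 53.492 = 155.68 g.
At 62.27% yield, actual mass of NH4Cl = 155.68 × 0.6227 = 96.939 g.

96.94 g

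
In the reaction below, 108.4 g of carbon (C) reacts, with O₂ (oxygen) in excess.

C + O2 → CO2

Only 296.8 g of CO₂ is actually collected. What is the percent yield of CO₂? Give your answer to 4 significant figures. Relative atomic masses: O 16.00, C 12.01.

74.72 %

M(C) = 12.01 g/mol.
M(CO2) = 12.01 + 2(16.00) = 44.01 g/mol.
n(C) = 108.40 g / 12.01 g/mol = 9.0258 mol.
From the equation the C:CO2 mole ratio is 1:1, so n(CO2) = 9.0258 × 1/1 = 9.0258 mol.
Mass of CO2 = 9.0258 mol × 44.01 g/mol = 397.23 g.
This is the theoretical yield. Percent yield = 296.8 g / 397.23 g × 100% = 74.718%.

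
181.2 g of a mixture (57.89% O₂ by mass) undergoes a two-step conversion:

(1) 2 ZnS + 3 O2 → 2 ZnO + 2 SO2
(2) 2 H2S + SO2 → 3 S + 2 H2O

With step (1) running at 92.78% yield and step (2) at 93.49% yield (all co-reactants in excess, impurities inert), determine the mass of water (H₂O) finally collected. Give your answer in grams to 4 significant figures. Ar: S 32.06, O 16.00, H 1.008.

68.30 g

Pure O2 = 181.2 × 0.5789 = 104.90 g.
M(O2) = 2(16.00) = 32.00 g/mol.
M(H2O) = 2(1.008) + 16.00 = 18.016 g/mol.
n(O2) = 104.90 / 32.00 = 3.2780 mol.
Step 1 (O2:SO2 = 3:2): theoretical n(SO2) = 2.1853 mol; at 92.78% yield, n(SO2) = 2.0276 mol.
Step 2 (SO2:H2O = 1:2): theoretical n(H2O) = 4.0551 mol, so theoretical mass = 4.0551 × 18.016 = 73.057 g.
At 93.49% yield, actual mass of H2O = 73.057 × 0.9349 = 68.301 g.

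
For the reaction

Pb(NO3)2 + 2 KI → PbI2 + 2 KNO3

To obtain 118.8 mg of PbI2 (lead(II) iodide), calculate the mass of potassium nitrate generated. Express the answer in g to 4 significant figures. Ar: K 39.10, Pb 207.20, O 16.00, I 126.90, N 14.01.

0.05211 g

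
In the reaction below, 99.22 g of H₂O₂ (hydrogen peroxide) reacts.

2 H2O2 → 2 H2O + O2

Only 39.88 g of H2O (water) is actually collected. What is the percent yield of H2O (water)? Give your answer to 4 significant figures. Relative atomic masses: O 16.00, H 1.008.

75.89 %

M(H2O2) = 2(1.008) + 2(16.00) = 34.016 g/mol.
M(H2O) = 2(1.008) + 16.00 = 18.016 g/mol.
n(H2O2) = 99.220 g / 34.016 g/mol = 2.9169 mol.
From the equation the H2O2:H2O mole ratio is 2:2, so n(H2O) = 2.9169 × 2/2 = 2.9169 mol.
Mass of H2O = 2.9169 mol × 18.016 g/mol = 52.550 g.
This is the theoretical yield. Percent yield = 39.88 g / 52.550 g × 100% = 75.889%.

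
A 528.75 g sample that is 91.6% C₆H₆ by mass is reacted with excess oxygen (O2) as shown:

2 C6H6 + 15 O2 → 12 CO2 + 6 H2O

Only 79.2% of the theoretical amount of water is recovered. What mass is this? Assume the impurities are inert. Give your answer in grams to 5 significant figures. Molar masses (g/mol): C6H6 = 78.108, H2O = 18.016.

265.43 g

Pure C6H6 available = 528.75 g × 0.916 = 484.335 g.
n(C6H6) = 484.335 g / 78.108 g/mol = 6.20084 mol.
From the equation the C6H6:H2O mole ratio is 2:6, so n(H2O) = 6.20084 × 6/2 = 18.6025 mol.
Mass of H2O = 18.6025 mol × 18.016 g/mol = 335.143 g.
Actual mass collected = 335.143 g × 0.792 = 265.433 g.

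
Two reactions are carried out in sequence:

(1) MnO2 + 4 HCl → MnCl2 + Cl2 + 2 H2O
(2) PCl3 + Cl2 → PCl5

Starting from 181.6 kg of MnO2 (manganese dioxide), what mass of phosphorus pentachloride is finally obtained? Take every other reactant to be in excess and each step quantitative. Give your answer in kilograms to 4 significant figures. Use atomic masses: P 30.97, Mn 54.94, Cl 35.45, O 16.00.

M(MnO2) = 54.94 + 2(16.00) = 86.94 g/mol.
M(PCl5) = 30.97 + 5(35.45) = 208.22 g/mol.
181.6 kg = 181600 g.
n(MnO2) = 181600 / 86.94 = 2088.8 mol.
Step 1 gives a 1:1 ratio of MnO2 to Cl2, so n(Cl2) = 2088.8 mol.
In step 2 the Cl2:PCl5 ratio is 1:1, so n(PCl5) = 2088.8 mol.
Mass of PCl5 = 2088.8 × 208.22 = 434930 g = 434.9 kg.

434.9 kg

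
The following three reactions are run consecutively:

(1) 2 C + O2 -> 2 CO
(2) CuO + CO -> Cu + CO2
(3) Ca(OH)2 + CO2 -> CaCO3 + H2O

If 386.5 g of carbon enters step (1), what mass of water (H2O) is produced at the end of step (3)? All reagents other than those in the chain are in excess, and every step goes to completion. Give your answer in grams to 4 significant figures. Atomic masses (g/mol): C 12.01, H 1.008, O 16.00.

M(C) = 12.01 g/mol.
M(H2O) = 2(1.008) + 16.00 = 18.016 g/mol.
n(C) = 386.5 / 12.01 = 32.182 mol.
Reaction (1): C→CO ratio 2:2 ⇒ n(CO) = 32.182 mol.
Reaction (2): CO→CO2 ratio 1:1 ⇒ n(CO2) = 32.182 mol.
Reaction (3): CO2→H2O ratio 1:1 ⇒ n(H2O) = 32.182 mol.
Mass of H2O = 32.182 × 18.016 = 579.78 g.

579.8 g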